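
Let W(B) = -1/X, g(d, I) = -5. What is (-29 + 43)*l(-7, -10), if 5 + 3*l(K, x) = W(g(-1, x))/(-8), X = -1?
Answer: -287/12 ≈ -23.917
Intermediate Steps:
W(B) = 1 (W(B) = -1/(-1) = -1*(-1) = 1)
l(K, x) = -41/24 (l(K, x) = -5/3 + (1/(-8))/3 = -5/3 + (1*(-1/8))/3 = -5/3 + (1/3)*(-1/8) = -5/3 - 1/24 = -41/24)
(-29 + 43)*l(-7, -10) = (-29 + 43)*(-41/24) = 14*(-41/24) = -287/12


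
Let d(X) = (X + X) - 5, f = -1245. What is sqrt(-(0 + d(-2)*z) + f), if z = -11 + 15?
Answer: I*sqrt(1209) ≈ 34.771*I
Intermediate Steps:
d(X) = -5 + 2*X (d(X) = 2*X - 5 = -5 + 2*X)
z = 4
sqrt(-(0 + d(-2)*z) + f) = sqrt(-(0 + (-5 + 2*(-2))*4) - 1245) = sqrt(-(0 + (-5 - 4)*4) - 1245) = sqrt(-(0 - 9*4) - 1245) = sqrt(-(0 - 36) - 1245) = sqrt(-1*(-36) - 1245) = sqrt(36 - 1245) = sqrt(-1209) = I*sqrt(1209)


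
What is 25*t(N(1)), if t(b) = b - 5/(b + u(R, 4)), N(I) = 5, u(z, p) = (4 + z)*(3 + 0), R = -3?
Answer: 875/8 ≈ 109.38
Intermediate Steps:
u(z, p) = 12 + 3*z (u(z, p) = (4 + z)*3 = 12 + 3*z)
t(b) = b - 5/(3 + b) (t(b) = b - 5/(b + (12 + 3*(-3))) = b - 5/(b + (12 - 9)) = b - 5/(b + 3) = b - 5/(3 + b))
25*t(N(1)) = 25*((-5 + 5**2 + 3*5)/(3 + 5)) = 25*((-5 + 25 + 15)/8) = 25*((1/8)*35) = 25*(35/8) = 875/8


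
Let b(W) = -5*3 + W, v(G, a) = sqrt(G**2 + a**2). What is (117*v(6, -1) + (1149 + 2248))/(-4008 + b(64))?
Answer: -3397/3959 - 117*sqrt(37)/3959 ≈ -1.0378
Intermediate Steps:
b(W) = -15 + W
(117*v(6, -1) + (1149 + 2248))/(-4008 + b(64)) = (117*sqrt(6**2 + (-1)**2) + (1149 + 2248))/(-4008 + (-15 + 64)) = (117*sqrt(36 + 1) + 3397)/(-4008 + 49) = (117*sqrt(37) + 3397)/(-3959) = (3397 + 117*sqrt(37))*(-1/3959) = -3397/3959 - 117*sqrt(37)/3959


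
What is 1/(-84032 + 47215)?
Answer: -1/36817 ≈ -2.7161e-5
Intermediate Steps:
1/(-84032 + 47215) = 1/(-36817) = -1/36817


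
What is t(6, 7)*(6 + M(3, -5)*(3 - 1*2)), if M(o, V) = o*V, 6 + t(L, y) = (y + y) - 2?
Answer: -54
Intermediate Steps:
t(L, y) = -8 + 2*y (t(L, y) = -6 + ((y + y) - 2) = -6 + (2*y - 2) = -6 + (-2 + 2*y) = -8 + 2*y)
M(o, V) = V*o
t(6, 7)*(6 + M(3, -5)*(3 - 1*2)) = (-8 + 2*7)*(6 + (-5*3)*(3 - 1*2)) = (-8 + 14)*(6 - 15*(3 - 2)) = 6*(6 - 15*1) = 6*(6 - 15) = 6*(-9) = -54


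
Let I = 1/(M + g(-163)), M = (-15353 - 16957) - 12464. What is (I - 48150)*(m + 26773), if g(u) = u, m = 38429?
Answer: -47026215519434/14979 ≈ -3.1395e+9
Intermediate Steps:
M = -44774 (M = -32310 - 12464 = -44774)
I = -1/44937 (I = 1/(-44774 - 163) = 1/(-44937) = -1/44937 ≈ -2.2253e-5)
(I - 48150)*(m + 26773) = (-1/44937 - 48150)*(38429 + 26773) = -2163716551/44937*65202 = -47026215519434/14979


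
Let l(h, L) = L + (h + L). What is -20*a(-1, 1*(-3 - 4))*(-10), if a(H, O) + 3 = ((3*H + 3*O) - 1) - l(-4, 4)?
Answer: -6400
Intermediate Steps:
l(h, L) = h + 2*L (l(h, L) = L + (L + h) = h + 2*L)
a(H, O) = -8 + 3*H + 3*O (a(H, O) = -3 + (((3*H + 3*O) - 1) - (-4 + 2*4)) = -3 + ((-1 + 3*H + 3*O) - (-4 + 8)) = -3 + ((-1 + 3*H + 3*O) - 1*4) = -3 + ((-1 + 3*H + 3*O) - 4) = -3 + (-5 + 3*H + 3*O) = -8 + 3*H + 3*O)
-20*a(-1, 1*(-3 - 4))*(-10) = -20*(-8 + 3*(-1) + 3*(1*(-3 - 4)))*(-10) = -20*(-8 - 3 + 3*(1*(-7)))*(-10) = -20*(-8 - 3 + 3*(-7))*(-10) = -20*(-8 - 3 - 21)*(-10) = -20*(-32)*(-10) = 640*(-10) = -6400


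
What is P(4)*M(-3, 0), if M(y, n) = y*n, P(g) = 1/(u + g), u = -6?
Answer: 0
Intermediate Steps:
P(g) = 1/(-6 + g)
M(y, n) = n*y
P(4)*M(-3, 0) = (0*(-3))/(-6 + 4) = 0/(-2) = -½*0 = 0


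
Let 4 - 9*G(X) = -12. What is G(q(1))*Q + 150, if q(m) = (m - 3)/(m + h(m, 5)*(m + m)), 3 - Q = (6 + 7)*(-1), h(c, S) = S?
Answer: 1606/9 ≈ 178.44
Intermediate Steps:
Q = 16 (Q = 3 - (6 + 7)*(-1) = 3 - 13*(-1) = 3 - 1*(-13) = 3 + 13 = 16)
q(m) = (-3 + m)/(11*m) (q(m) = (m - 3)/(m + 5*(m + m)) = (-3 + m)/(m + 5*(2*m)) = (-3 + m)/(m + 10*m) = (-3 + m)/((11*m)) = (-3 + m)*(1/(11*m)) = (-3 + m)/(11*m))
G(X) = 16/9 (G(X) = 4/9 - ⅑*(-12) = 4/9 + 4/3 = 16/9)
G(q(1))*Q + 150 = (16/9)*16 + 150 = 256/9 + 150 = 1606/9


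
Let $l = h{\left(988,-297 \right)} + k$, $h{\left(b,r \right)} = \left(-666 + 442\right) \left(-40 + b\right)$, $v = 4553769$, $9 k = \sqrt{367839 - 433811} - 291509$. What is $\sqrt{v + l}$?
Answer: $\frac{\sqrt{38781244 + 2 i \sqrt{16493}}}{3} \approx 2075.8 + 0.0068741 i$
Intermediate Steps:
$k = - \frac{291509}{9} + \frac{2 i \sqrt{16493}}{9}$ ($k = \frac{\sqrt{367839 - 433811} - 291509}{9} = \frac{\sqrt{-65972} - 291509}{9} = \frac{2 i \sqrt{16493} - 291509}{9} = \frac{-291509 + 2 i \sqrt{16493}}{9} = - \frac{291509}{9} + \frac{2 i \sqrt{16493}}{9} \approx -32390.0 + 28.539 i$)
$h{\left(b,r \right)} = 8960 - 224 b$ ($h{\left(b,r \right)} = - 224 \left(-40 + b\right) = 8960 - 224 b$)
$l = - \frac{2202677}{9} + \frac{2 i \sqrt{16493}}{9}$ ($l = \left(8960 - 221312\right) - \left(\frac{291509}{9} - \frac{2 i \sqrt{16493}}{9}\right) = -212352 - \left(\frac{291509}{9} - \frac{2 i \sqrt{16493}}{9}\right) = - \frac{2202677}{9} + \frac{2 i \sqrt{16493}}{9} \approx -2.4474 \cdot 10^{5} + 28.539 i$)
$\sqrt{v + l} = \sqrt{4553769 - \left(\frac{2202677}{9} - \frac{2 i \sqrt{16493}}{9}\right)} = \sqrt{\frac{38781244}{9} + \frac{2 i \sqrt{16493}}{9}}$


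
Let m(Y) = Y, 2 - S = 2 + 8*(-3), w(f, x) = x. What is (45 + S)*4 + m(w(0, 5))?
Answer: 281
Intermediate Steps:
S = 24 (S = 2 - (2 + 8*(-3)) = 2 - (2 - 24) = 2 - 1*(-22) = 2 + 22 = 24)
(45 + S)*4 + m(w(0, 5)) = (45 + 24)*4 + 5 = 69*4 + 5 = 276 + 5 = 281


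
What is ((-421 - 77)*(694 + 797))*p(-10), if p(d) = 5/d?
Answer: 371259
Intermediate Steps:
((-421 - 77)*(694 + 797))*p(-10) = ((-421 - 77)*(694 + 797))*(5/(-10)) = (-498*1491)*(5*(-1/10)) = -742518*(-1/2) = 371259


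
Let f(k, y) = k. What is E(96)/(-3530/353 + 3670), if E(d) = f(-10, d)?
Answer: -1/366 ≈ -0.0027322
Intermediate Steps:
E(d) = -10
E(96)/(-3530/353 + 3670) = -10/(-3530/353 + 3670) = -10/(-3530*1/353 + 3670) = -10/(-10 + 3670) = -10/3660 = -10*1/3660 = -1/366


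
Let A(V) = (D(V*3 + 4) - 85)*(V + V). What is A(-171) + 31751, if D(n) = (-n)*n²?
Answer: -45100241497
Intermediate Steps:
D(n) = -n³
A(V) = 2*V*(-85 - (4 + 3*V)³) (A(V) = (-(V*3 + 4)³ - 85)*(V + V) = (-(3*V + 4)³ - 85)*(2*V) = (-(4 + 3*V)³ - 85)*(2*V) = (-85 - (4 + 3*V)³)*(2*V) = 2*V*(-85 - (4 + 3*V)³))
A(-171) + 31751 = -2*(-171)*(85 + (4 + 3*(-171))³) + 31751 = -2*(-171)*(85 + (4 - 513)³) + 31751 = -2*(-171)*(85 + (-509)³) + 31751 = -2*(-171)*(85 - 131872229) + 31751 = -2*(-171)*(-131872144) + 31751 = -45100273248 + 31751 = -45100241497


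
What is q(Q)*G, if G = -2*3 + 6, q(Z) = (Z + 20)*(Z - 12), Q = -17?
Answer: 0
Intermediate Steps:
q(Z) = (-12 + Z)*(20 + Z) (q(Z) = (20 + Z)*(-12 + Z) = (-12 + Z)*(20 + Z))
G = 0 (G = -6 + 6 = 0)
q(Q)*G = (-240 + (-17)**2 + 8*(-17))*0 = (-240 + 289 - 136)*0 = -87*0 = 0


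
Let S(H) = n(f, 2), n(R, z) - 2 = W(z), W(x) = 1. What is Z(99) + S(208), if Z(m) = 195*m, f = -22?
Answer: 19308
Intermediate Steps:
n(R, z) = 3 (n(R, z) = 2 + 1 = 3)
S(H) = 3
Z(99) + S(208) = 195*99 + 3 = 19305 + 3 = 19308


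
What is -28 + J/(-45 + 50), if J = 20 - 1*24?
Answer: -144/5 ≈ -28.800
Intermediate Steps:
J = -4 (J = 20 - 24 = -4)
-28 + J/(-45 + 50) = -28 - 4/(-45 + 50) = -28 - 4/5 = -28 + (⅕)*(-4) = -28 - ⅘ = -144/5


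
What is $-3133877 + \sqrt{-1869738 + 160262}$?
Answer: $-3133877 + 2 i \sqrt{427369} \approx -3.1339 \cdot 10^{6} + 1307.5 i$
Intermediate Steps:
$-3133877 + \sqrt{-1869738 + 160262} = -3133877 + \sqrt{-1709476} = -3133877 + 2 i \sqrt{427369}$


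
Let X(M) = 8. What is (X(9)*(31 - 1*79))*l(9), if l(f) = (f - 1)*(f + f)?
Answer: -55296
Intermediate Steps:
l(f) = 2*f*(-1 + f) (l(f) = (-1 + f)*(2*f) = 2*f*(-1 + f))
(X(9)*(31 - 1*79))*l(9) = (8*(31 - 1*79))*(2*9*(-1 + 9)) = (8*(31 - 79))*(2*9*8) = (8*(-48))*144 = -384*144 = -55296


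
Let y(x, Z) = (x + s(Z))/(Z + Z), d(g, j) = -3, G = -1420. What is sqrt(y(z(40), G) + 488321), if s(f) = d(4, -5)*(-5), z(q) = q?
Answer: sqrt(39386017014)/284 ≈ 698.80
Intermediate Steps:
s(f) = 15 (s(f) = -3*(-5) = 15)
y(x, Z) = (15 + x)/(2*Z) (y(x, Z) = (x + 15)/(Z + Z) = (15 + x)/((2*Z)) = (15 + x)*(1/(2*Z)) = (15 + x)/(2*Z))
sqrt(y(z(40), G) + 488321) = sqrt((1/2)*(15 + 40)/(-1420) + 488321) = sqrt((1/2)*(-1/1420)*55 + 488321) = sqrt(-11/568 + 488321) = sqrt(277366317/568) = sqrt(39386017014)/284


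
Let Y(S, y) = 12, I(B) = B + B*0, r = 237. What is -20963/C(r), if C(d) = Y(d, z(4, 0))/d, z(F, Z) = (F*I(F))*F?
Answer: -1656077/4 ≈ -4.1402e+5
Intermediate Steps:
I(B) = B (I(B) = B + 0 = B)
z(F, Z) = F**3 (z(F, Z) = (F*F)*F = F**2*F = F**3)
C(d) = 12/d
-20963/C(r) = -20963/(12/237) = -20963/(12*(1/237)) = -20963/4/79 = -20963*79/4 = -1656077/4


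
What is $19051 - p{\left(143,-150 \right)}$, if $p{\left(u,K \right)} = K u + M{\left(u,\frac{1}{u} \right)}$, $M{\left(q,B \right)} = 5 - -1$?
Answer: $40495$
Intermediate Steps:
$M{\left(q,B \right)} = 6$ ($M{\left(q,B \right)} = 5 + 1 = 6$)
$p{\left(u,K \right)} = 6 + K u$ ($p{\left(u,K \right)} = K u + 6 = 6 + K u$)
$19051 - p{\left(143,-150 \right)} = 19051 - \left(6 - 21450\right) = 19051 - -21444 = 19051 + 21444 = 40495$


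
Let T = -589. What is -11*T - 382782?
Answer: -376303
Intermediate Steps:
-11*T - 382782 = -11*(-589) - 382782 = 6479 - 382782 = -376303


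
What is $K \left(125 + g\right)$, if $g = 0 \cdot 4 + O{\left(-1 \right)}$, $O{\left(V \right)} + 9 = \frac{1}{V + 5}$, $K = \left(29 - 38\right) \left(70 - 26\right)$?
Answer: $-46035$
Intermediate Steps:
$K = -396$ ($K = \left(-9\right) 44 = -396$)
$O{\left(V \right)} = -9 + \frac{1}{5 + V}$ ($O{\left(V \right)} = -9 + \frac{1}{V + 5} = -9 + \frac{1}{5 + V}$)
$g = - \frac{35}{4}$ ($g = 0 \cdot 4 + \frac{-44 - -9}{5 - 1} = 0 + \frac{-44 + 9}{4} = 0 + \frac{1}{4} \left(-35\right) = 0 - \frac{35}{4} = - \frac{35}{4} \approx -8.75$)
$K \left(125 + g\right) = - 396 \left(125 - \frac{35}{4}\right) = \left(-396\right) \frac{465}{4} = -46035$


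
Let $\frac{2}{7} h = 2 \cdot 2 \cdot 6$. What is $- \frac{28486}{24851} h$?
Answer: $- \frac{2392824}{24851} \approx -96.287$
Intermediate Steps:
$h = 84$ ($h = \frac{7 \cdot 2 \cdot 2 \cdot 6}{2} = \frac{7 \cdot 4 \cdot 6}{2} = \frac{7}{2} \cdot 24 = 84$)
$- \frac{28486}{24851} h = - \frac{28486}{24851} \cdot 84 = \left(-28486\right) \frac{1}{24851} \cdot 84 = \left(- \frac{28486}{24851}\right) 84 = - \frac{2392824}{24851}$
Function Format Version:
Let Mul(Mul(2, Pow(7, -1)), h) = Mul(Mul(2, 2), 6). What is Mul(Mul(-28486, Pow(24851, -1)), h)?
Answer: Rational(-2392824, 24851) ≈ -96.287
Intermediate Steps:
h = 84 (h = Mul(Rational(7, 2), Mul(Mul(2, 2), 6)) = Mul(Rational(7, 2), Mul(4, 6)) = Mul(Rational(7, 2), 24) = 84)
Mul(Mul(-28486, Pow(24851, -1)), h) = Mul(Mul(-28486, Pow(24851, -1)), 84) = Mul(Mul(-28486, Rational(1, 24851)), 84) = Mul(Rational(-28486, 24851), 84) = Rational(-2392824, 24851)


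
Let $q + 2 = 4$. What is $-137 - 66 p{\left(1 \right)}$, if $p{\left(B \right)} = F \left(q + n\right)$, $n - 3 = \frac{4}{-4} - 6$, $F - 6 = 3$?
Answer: $1051$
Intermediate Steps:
$F = 9$ ($F = 6 + 3 = 9$)
$n = -4$ ($n = 3 + \left(\frac{4}{-4} - 6\right) = 3 + \left(4 \left(- \frac{1}{4}\right) - 6\right) = 3 - 7 = -4$)
$q = 2$ ($q = -2 + 4 = 2$)
$p{\left(B \right)} = -18$ ($p{\left(B \right)} = 9 \left(2 - 4\right) = 9 \left(-2\right) = -18$)
$-137 - 66 p{\left(1 \right)} = -137 - -1188 = -137 + 1188 = 1051$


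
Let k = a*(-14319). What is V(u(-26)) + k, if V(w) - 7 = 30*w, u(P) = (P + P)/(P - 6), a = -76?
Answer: 4353199/4 ≈ 1.0883e+6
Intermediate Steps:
u(P) = 2*P/(-6 + P) (u(P) = (2*P)/(-6 + P) = 2*P/(-6 + P))
V(w) = 7 + 30*w
k = 1088244 (k = -76*(-14319) = 1088244)
V(u(-26)) + k = (7 + 30*(2*(-26)/(-6 - 26))) + 1088244 = (7 + 30*(2*(-26)/(-32))) + 1088244 = (7 + 30*(2*(-26)*(-1/32))) + 1088244 = (7 + 30*(13/8)) + 1088244 = (7 + 195/4) + 1088244 = 223/4 + 1088244 = 4353199/4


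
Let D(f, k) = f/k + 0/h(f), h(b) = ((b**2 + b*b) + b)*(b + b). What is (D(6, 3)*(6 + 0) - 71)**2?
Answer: 3481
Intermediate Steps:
h(b) = 2*b*(b + 2*b**2) (h(b) = ((b**2 + b**2) + b)*(2*b) = (2*b**2 + b)*(2*b) = (b + 2*b**2)*(2*b) = 2*b*(b + 2*b**2))
D(f, k) = f/k (D(f, k) = f/k + 0/((f**2*(2 + 4*f))) = f/k + 0*(1/(f**2*(2 + 4*f))) = f/k + 0 = f/k)
(D(6, 3)*(6 + 0) - 71)**2 = ((6/3)*(6 + 0) - 71)**2 = ((6*(1/3))*6 - 71)**2 = (2*6 - 71)**2 = (12 - 71)**2 = (-59)**2 = 3481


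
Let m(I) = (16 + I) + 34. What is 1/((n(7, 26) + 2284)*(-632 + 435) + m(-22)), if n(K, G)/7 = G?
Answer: -1/485774 ≈ -2.0586e-6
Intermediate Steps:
n(K, G) = 7*G
m(I) = 50 + I
1/((n(7, 26) + 2284)*(-632 + 435) + m(-22)) = 1/((7*26 + 2284)*(-632 + 435) + (50 - 22)) = 1/((182 + 2284)*(-197) + 28) = 1/(2466*(-197) + 28) = 1/(-485802 + 28) = 1/(-485774) = -1/485774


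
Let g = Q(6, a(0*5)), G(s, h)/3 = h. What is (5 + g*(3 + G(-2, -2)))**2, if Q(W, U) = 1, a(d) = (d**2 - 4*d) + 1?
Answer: 4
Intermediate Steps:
G(s, h) = 3*h
a(d) = 1 + d**2 - 4*d
g = 1
(5 + g*(3 + G(-2, -2)))**2 = (5 + 1*(3 + 3*(-2)))**2 = (5 + 1*(3 - 6))**2 = (5 + 1*(-3))**2 = (5 - 3)**2 = 2**2 = 4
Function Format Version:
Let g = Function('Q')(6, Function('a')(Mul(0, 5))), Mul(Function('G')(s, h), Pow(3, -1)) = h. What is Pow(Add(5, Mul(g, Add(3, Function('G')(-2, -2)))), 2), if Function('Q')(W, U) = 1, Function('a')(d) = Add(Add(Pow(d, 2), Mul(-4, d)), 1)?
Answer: 4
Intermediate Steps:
Function('G')(s, h) = Mul(3, h)
Function('a')(d) = Add(1, Pow(d, 2), Mul(-4, d))
g = 1
Pow(Add(5, Mul(g, Add(3, Function('G')(-2, -2)))), 2) = Pow(Add(5, Mul(1, Add(3, Mul(3, -2)))), 2) = Pow(Add(5, Mul(1, Add(3, -6))), 2) = Pow(Add(5, Mul(1, -3)), 2) = Pow(Add(5, -3), 2) = Pow(2, 2) = 4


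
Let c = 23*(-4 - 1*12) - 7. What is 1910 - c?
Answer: 2285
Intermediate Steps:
c = -375 (c = 23*(-4 - 12) - 7 = 23*(-16) - 7 = -368 - 7 = -375)
1910 - c = 1910 - 1*(-375) = 1910 + 375 = 2285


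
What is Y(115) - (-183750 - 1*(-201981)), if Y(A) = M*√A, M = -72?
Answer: -18231 - 72*√115 ≈ -19003.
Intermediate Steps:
Y(A) = -72*√A
Y(115) - (-183750 - 1*(-201981)) = -72*√115 - (-183750 - 1*(-201981)) = -72*√115 - (-183750 + 201981) = -72*√115 - 1*18231 = -72*√115 - 18231 = -18231 - 72*√115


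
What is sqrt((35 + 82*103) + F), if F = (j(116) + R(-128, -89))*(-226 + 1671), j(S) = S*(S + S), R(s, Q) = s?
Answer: sqrt(38711361) ≈ 6221.8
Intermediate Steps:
j(S) = 2*S**2 (j(S) = S*(2*S) = 2*S**2)
F = 38702880 (F = (2*116**2 - 128)*(-226 + 1671) = (2*13456 - 128)*1445 = (26912 - 128)*1445 = 26784*1445 = 38702880)
sqrt((35 + 82*103) + F) = sqrt((35 + 82*103) + 38702880) = sqrt((35 + 8446) + 38702880) = sqrt(8481 + 38702880) = sqrt(38711361)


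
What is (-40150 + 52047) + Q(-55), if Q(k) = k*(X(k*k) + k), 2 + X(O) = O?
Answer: -151343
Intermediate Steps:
X(O) = -2 + O
Q(k) = k*(-2 + k + k**2) (Q(k) = k*((-2 + k*k) + k) = k*((-2 + k**2) + k) = k*(-2 + k + k**2))
(-40150 + 52047) + Q(-55) = (-40150 + 52047) - 55*(-2 - 55 + (-55)**2) = 11897 - 55*(-2 - 55 + 3025) = 11897 - 55*2968 = 11897 - 163240 = -151343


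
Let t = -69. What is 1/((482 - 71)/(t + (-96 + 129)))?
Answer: -12/137 ≈ -0.087591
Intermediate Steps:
1/((482 - 71)/(t + (-96 + 129))) = 1/((482 - 71)/(-69 + (-96 + 129))) = 1/(411/(-69 + 33)) = 1/(411/(-36)) = 1/(411*(-1/36)) = 1/(-137/12) = -12/137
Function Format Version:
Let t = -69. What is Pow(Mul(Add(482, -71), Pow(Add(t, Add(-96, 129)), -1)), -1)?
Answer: Rational(-12, 137) ≈ -0.087591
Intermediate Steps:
Pow(Mul(Add(482, -71), Pow(Add(t, Add(-96, 129)), -1)), -1) = Pow(Mul(Add(482, -71), Pow(Add(-69, Add(-96, 129)), -1)), -1) = Pow(Mul(411, Pow(Add(-69, 33), -1)), -1) = Pow(Mul(411, Pow(-36, -1)), -1) = Pow(Mul(411, Rational(-1, 36)), -1) = Pow(Rational(-137, 12), -1) = Rational(-12, 137)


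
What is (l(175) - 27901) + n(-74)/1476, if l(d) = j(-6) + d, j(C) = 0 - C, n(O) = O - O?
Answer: -27720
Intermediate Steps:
n(O) = 0
j(C) = -C
l(d) = 6 + d (l(d) = -1*(-6) + d = 6 + d)
(l(175) - 27901) + n(-74)/1476 = ((6 + 175) - 27901) + 0/1476 = (181 - 27901) + 0*(1/1476) = -27720 + 0 = -27720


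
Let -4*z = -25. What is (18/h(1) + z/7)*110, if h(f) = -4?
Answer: -5555/14 ≈ -396.79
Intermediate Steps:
z = 25/4 (z = -1/4*(-25) = 25/4 ≈ 6.2500)
(18/h(1) + z/7)*110 = (18/(-4) + (25/4)/7)*110 = (18*(-1/4) + (25/4)*(1/7))*110 = (-9/2 + 25/28)*110 = -101/28*110 = -5555/14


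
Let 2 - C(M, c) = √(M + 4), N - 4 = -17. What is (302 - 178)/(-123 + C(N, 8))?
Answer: -7502/7325 + 186*I/7325 ≈ -1.0242 + 0.025393*I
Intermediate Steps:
N = -13 (N = 4 - 17 = -13)
C(M, c) = 2 - √(4 + M) (C(M, c) = 2 - √(M + 4) = 2 - √(4 + M))
(302 - 178)/(-123 + C(N, 8)) = (302 - 178)/(-123 + (2 - √(4 - 13))) = 124/(-123 + (2 - √(-9))) = 124/(-123 + (2 - 3*I)) = 124/(-121 - 3*I) = 124*((-121 + 3*I)/14650) = 62*(-121 + 3*I)/7325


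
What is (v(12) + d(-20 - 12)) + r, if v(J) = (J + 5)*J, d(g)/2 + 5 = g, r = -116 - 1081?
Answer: -1067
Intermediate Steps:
r = -1197
d(g) = -10 + 2*g
v(J) = J*(5 + J) (v(J) = (5 + J)*J = J*(5 + J))
(v(12) + d(-20 - 12)) + r = (12*(5 + 12) + (-10 + 2*(-20 - 12))) - 1197 = (12*17 + (-10 + 2*(-32))) - 1197 = (204 + (-10 - 64)) - 1197 = (204 - 74) - 1197 = 130 - 1197 = -1067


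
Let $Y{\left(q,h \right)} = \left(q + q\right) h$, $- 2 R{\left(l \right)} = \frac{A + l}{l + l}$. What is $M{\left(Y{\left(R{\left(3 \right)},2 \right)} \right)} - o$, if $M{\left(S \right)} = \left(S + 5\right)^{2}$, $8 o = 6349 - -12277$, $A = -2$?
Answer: $- \frac{83033}{36} \approx -2306.5$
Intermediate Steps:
$R{\left(l \right)} = - \frac{-2 + l}{4 l}$ ($R{\left(l \right)} = - \frac{\left(-2 + l\right) \frac{1}{l + l}}{2} = - \frac{\left(-2 + l\right) \frac{1}{2 l}}{2} = - \frac{\frac{1}{2} \frac{1}{l} \left(-2 + l\right)}{2} = - \frac{-2 + l}{4 l}$)
$Y{\left(q,h \right)} = 2 h q$ ($Y{\left(q,h \right)} = 2 q h = 2 h q$)
$o = \frac{9313}{4}$ ($o = \frac{6349 - -12277}{8} = \frac{6349 + 12277}{8} = \frac{1}{8} \cdot 18626 = \frac{9313}{4} \approx 2328.3$)
$M{\left(S \right)} = \left(5 + S\right)^{2}$
$M{\left(Y{\left(R{\left(3 \right)},2 \right)} \right)} - o = \left(5 + 2 \cdot 2 \frac{2 - 3}{4 \cdot 3}\right)^{2} - \frac{9313}{4} = \left(5 + 2 \cdot 2 \cdot \frac{1}{4} \cdot \frac{1}{3} \left(2 - 3\right)\right)^{2} - \frac{9313}{4} = \left(5 + 2 \cdot 2 \cdot \frac{1}{4} \cdot \frac{1}{3} \left(-1\right)\right)^{2} - \frac{9313}{4} = \left(5 + 2 \cdot 2 \left(- \frac{1}{12}\right)\right)^{2} - \frac{9313}{4} = \left(5 - \frac{1}{3}\right)^{2} - \frac{9313}{4} = \left(\frac{14}{3}\right)^{2} - \frac{9313}{4} = \frac{196}{9} - \frac{9313}{4} = - \frac{83033}{36}$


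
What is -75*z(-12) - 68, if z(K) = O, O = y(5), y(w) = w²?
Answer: -1943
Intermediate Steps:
O = 25 (O = 5² = 25)
z(K) = 25
-75*z(-12) - 68 = -75*25 - 68 = -1875 - 68 = -1943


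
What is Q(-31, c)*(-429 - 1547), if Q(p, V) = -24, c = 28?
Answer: 47424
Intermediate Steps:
Q(-31, c)*(-429 - 1547) = -24*(-429 - 1547) = -24*(-1976) = 47424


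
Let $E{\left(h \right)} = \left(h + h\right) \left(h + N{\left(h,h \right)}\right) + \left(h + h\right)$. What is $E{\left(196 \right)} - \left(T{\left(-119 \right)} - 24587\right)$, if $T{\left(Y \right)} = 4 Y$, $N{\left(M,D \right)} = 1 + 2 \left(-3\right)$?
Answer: $100327$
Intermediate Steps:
$N{\left(M,D \right)} = -5$ ($N{\left(M,D \right)} = 1 - 6 = -5$)
$E{\left(h \right)} = 2 h + 2 h \left(-5 + h\right)$ ($E{\left(h \right)} = \left(h + h\right) \left(h - 5\right) + \left(h + h\right) = 2 h \left(-5 + h\right) + 2 h = 2 h + 2 h \left(-5 + h\right)$)
$E{\left(196 \right)} - \left(T{\left(-119 \right)} - 24587\right) = 2 \cdot 196 \left(-4 + 196\right) - \left(4 \left(-119\right) - 24587\right) = 2 \cdot 196 \cdot 192 - \left(-476 - 24587\right) = 75264 - -25063 = 75264 + 25063 = 100327$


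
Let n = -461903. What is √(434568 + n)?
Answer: I*√27335 ≈ 165.33*I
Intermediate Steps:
√(434568 + n) = √(434568 - 461903) = √(-27335) = I*√27335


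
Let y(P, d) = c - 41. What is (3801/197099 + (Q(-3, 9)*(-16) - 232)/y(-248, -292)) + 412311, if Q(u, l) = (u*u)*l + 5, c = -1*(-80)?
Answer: 150907645658/366041 ≈ 4.1227e+5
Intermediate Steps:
c = 80
Q(u, l) = 5 + l*u² (Q(u, l) = u²*l + 5 = l*u² + 5 = 5 + l*u²)
y(P, d) = 39 (y(P, d) = 80 - 41 = 39)
(3801/197099 + (Q(-3, 9)*(-16) - 232)/y(-248, -292)) + 412311 = (3801/197099 + ((5 + 9*(-3)²)*(-16) - 232)/39) + 412311 = (3801*(1/197099) + ((5 + 9*9)*(-16) - 232)*(1/39)) + 412311 = (543/28157 + ((5 + 81)*(-16) - 232)*(1/39)) + 412311 = (543/28157 + (86*(-16) - 232)*(1/39)) + 412311 = (543/28157 + (-1376 - 232)*(1/39)) + 412311 = (543/28157 - 1608*1/39) + 412311 = (543/28157 - 536/13) + 412311 = -15085093/366041 + 412311 = 150907645658/366041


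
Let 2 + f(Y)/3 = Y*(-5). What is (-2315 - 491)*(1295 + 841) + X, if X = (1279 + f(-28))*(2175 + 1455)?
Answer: 151974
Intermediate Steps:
f(Y) = -6 - 15*Y (f(Y) = -6 + 3*(Y*(-5)) = -6 + 3*(-5*Y) = -6 - 15*Y)
X = 6145590 (X = (1279 + (-6 - 15*(-28)))*(2175 + 1455) = (1279 + (-6 + 420))*3630 = (1279 + 414)*3630 = 1693*3630 = 6145590)
(-2315 - 491)*(1295 + 841) + X = (-2315 - 491)*(1295 + 841) + 6145590 = -2806*2136 + 6145590 = -5993616 + 6145590 = 151974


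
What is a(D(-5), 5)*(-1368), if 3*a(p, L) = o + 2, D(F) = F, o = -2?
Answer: 0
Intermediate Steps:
a(p, L) = 0 (a(p, L) = (-2 + 2)/3 = (1/3)*0 = 0)
a(D(-5), 5)*(-1368) = 0*(-1368) = 0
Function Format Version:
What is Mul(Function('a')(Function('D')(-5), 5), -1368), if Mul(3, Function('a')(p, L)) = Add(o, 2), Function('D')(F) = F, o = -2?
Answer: 0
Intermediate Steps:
Function('a')(p, L) = 0 (Function('a')(p, L) = Mul(Rational(1, 3), Add(-2, 2)) = Mul(Rational(1, 3), 0) = 0)
Mul(Function('a')(Function('D')(-5), 5), -1368) = Mul(0, -1368) = 0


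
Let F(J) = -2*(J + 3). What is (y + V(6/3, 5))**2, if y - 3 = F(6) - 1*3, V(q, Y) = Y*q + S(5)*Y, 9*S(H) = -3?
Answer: 841/9 ≈ 93.444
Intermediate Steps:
S(H) = -1/3 (S(H) = (1/9)*(-3) = -1/3)
F(J) = -6 - 2*J (F(J) = -2*(3 + J) = -6 - 2*J)
V(q, Y) = -Y/3 + Y*q (V(q, Y) = Y*q - Y/3 = -Y/3 + Y*q)
y = -18 (y = 3 + ((-6 - 2*6) - 1*3) = 3 + ((-6 - 12) - 3) = 3 + (-18 - 3) = 3 - 21 = -18)
(y + V(6/3, 5))**2 = (-18 + 5*(-1/3 + 6/3))**2 = (-18 + 5*(-1/3 + 6*(1/3)))**2 = (-18 + 5*(-1/3 + 2))**2 = (-18 + 5*(5/3))**2 = (-18 + 25/3)**2 = (-29/3)**2 = 841/9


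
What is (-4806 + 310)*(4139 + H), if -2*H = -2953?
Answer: -25247288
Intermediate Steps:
H = 2953/2 (H = -½*(-2953) = 2953/2 ≈ 1476.5)
(-4806 + 310)*(4139 + H) = (-4806 + 310)*(4139 + 2953/2) = -4496*11231/2 = -25247288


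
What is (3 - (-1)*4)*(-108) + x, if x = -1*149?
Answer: -905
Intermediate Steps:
x = -149
(3 - (-1)*4)*(-108) + x = (3 - (-1)*4)*(-108) - 149 = (3 - 1*(-4))*(-108) - 149 = (3 + 4)*(-108) - 149 = 7*(-108) - 149 = -756 - 149 = -905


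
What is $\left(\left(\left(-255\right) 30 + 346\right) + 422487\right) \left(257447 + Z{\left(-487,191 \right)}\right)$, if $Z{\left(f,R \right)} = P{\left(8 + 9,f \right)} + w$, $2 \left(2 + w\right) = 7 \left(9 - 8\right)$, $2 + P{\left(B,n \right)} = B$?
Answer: $\frac{213788936641}{2} \approx 1.0689 \cdot 10^{11}$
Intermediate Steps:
$P{\left(B,n \right)} = -2 + B$
$w = \frac{3}{2}$ ($w = -2 + \frac{7 \left(9 - 8\right)}{2} = -2 + \frac{7 \cdot 1}{2} = -2 + \frac{1}{2} \cdot 7 = -2 + \frac{7}{2} = \frac{3}{2} \approx 1.5$)
$Z{\left(f,R \right)} = \frac{33}{2}$ ($Z{\left(f,R \right)} = \left(-2 + \left(8 + 9\right)\right) + \frac{3}{2} = \left(-2 + 17\right) + \frac{3}{2} = 15 + \frac{3}{2} = \frac{33}{2}$)
$\left(\left(\left(-255\right) 30 + 346\right) + 422487\right) \left(257447 + Z{\left(-487,191 \right)}\right) = \left(\left(\left(-255\right) 30 + 346\right) + 422487\right) \left(257447 + \frac{33}{2}\right) = \left(\left(-7650 + 346\right) + 422487\right) \frac{514927}{2} = \left(-7304 + 422487\right) \frac{514927}{2} = 415183 \cdot \frac{514927}{2} = \frac{213788936641}{2}$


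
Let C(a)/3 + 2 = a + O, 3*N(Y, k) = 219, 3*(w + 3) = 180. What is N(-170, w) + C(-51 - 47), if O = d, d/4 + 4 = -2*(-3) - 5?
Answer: -263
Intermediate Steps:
w = 57 (w = -3 + (⅓)*180 = -3 + 60 = 57)
d = -12 (d = -16 + 4*(-2*(-3) - 5) = -16 + 4*(6 - 5) = -16 + 4*1 = -16 + 4 = -12)
O = -12
N(Y, k) = 73 (N(Y, k) = (⅓)*219 = 73)
C(a) = -42 + 3*a (C(a) = -6 + 3*(a - 12) = -6 + 3*(-12 + a) = -6 + (-36 + 3*a) = -42 + 3*a)
N(-170, w) + C(-51 - 47) = 73 + (-42 + 3*(-51 - 47)) = 73 + (-42 + 3*(-98)) = 73 + (-42 - 294) = 73 - 336 = -263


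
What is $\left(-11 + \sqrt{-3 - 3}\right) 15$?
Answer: $-165 + 15 i \sqrt{6} \approx -165.0 + 36.742 i$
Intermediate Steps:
$\left(-11 + \sqrt{-3 - 3}\right) 15 = \left(-11 + \sqrt{-6}\right) 15 = \left(-11 + i \sqrt{6}\right) 15 = -165 + 15 i \sqrt{6}$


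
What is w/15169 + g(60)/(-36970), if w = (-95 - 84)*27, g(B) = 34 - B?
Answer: -89140808/280398965 ≈ -0.31791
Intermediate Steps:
w = -4833 (w = -179*27 = -4833)
w/15169 + g(60)/(-36970) = -4833/15169 + (34 - 1*60)/(-36970) = -4833*1/15169 + (34 - 60)*(-1/36970) = -4833/15169 - 26*(-1/36970) = -4833/15169 + 13/18485 = -89140808/280398965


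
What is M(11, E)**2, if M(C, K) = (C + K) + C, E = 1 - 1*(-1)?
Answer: 576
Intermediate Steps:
E = 2 (E = 1 + 1 = 2)
M(C, K) = K + 2*C
M(11, E)**2 = (2 + 2*11)**2 = (2 + 22)**2 = 24**2 = 576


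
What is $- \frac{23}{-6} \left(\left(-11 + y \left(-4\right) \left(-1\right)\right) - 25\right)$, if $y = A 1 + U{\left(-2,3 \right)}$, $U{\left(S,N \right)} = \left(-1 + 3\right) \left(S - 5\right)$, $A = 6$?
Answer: $- \frac{782}{3} \approx -260.67$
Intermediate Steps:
$U{\left(S,N \right)} = -10 + 2 S$ ($U{\left(S,N \right)} = 2 \left(-5 + S\right) = -10 + 2 S$)
$y = -8$ ($y = 6 \cdot 1 + \left(-10 + 2 \left(-2\right)\right) = 6 - 14 = -8$)
$- \frac{23}{-6} \left(\left(-11 + y \left(-4\right) \left(-1\right)\right) - 25\right) = - \frac{23}{-6} \left(\left(-11 + \left(-8\right) \left(-4\right) \left(-1\right)\right) - 25\right) = \left(-23\right) \left(- \frac{1}{6}\right) \left(\left(-11 + 32 \left(-1\right)\right) - 25\right) = \frac{23 \left(\left(-11 - 32\right) - 25\right)}{6} = \frac{23 \left(-43 - 25\right)}{6} = \frac{23}{6} \left(-68\right) = - \frac{782}{3}$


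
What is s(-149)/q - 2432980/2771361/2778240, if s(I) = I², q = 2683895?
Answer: 8546510125106777/1033233280732268640 ≈ 0.0082716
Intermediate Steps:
s(-149)/q - 2432980/2771361/2778240 = (-149)²/2683895 - 2432980/2771361/2778240 = 22201*(1/2683895) - 2432980*1/2771361*(1/2778240) = 22201/2683895 - 2432980/2771361*1/2778240 = 22201/2683895 - 121649/384975299232 = 8546510125106777/1033233280732268640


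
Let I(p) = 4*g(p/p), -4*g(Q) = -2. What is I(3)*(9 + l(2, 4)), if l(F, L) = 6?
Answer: 30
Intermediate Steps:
g(Q) = ½ (g(Q) = -¼*(-2) = ½)
I(p) = 2 (I(p) = 4*(½) = 2)
I(3)*(9 + l(2, 4)) = 2*(9 + 6) = 2*15 = 30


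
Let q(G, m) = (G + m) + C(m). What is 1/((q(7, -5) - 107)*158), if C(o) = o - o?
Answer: -1/16590 ≈ -6.0277e-5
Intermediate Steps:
C(o) = 0
q(G, m) = G + m (q(G, m) = (G + m) + 0 = G + m)
1/((q(7, -5) - 107)*158) = 1/(((7 - 5) - 107)*158) = 1/((2 - 107)*158) = 1/(-105*158) = 1/(-16590) = -1/16590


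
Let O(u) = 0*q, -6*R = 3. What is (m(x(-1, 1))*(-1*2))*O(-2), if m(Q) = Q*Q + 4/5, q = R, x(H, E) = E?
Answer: 0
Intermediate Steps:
R = -½ (R = -⅙*3 = -½ ≈ -0.50000)
q = -½ ≈ -0.50000
O(u) = 0 (O(u) = 0*(-½) = 0)
m(Q) = ⅘ + Q² (m(Q) = Q² + 4*(⅕) = Q² + ⅘ = ⅘ + Q²)
(m(x(-1, 1))*(-1*2))*O(-2) = ((⅘ + 1²)*(-1*2))*0 = ((⅘ + 1)*(-2))*0 = ((9/5)*(-2))*0 = -18/5*0 = 0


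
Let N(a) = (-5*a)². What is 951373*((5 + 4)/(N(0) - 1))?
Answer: -8562357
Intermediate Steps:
N(a) = 25*a²
951373*((5 + 4)/(N(0) - 1)) = 951373*((5 + 4)/(25*0² - 1)) = 951373*(9/(25*0 - 1)) = 951373*(9/(0 - 1)) = 951373*(9/(-1)) = 951373*(9*(-1)) = 951373*(-9) = -8562357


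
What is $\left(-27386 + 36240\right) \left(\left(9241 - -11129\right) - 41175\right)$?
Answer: $-184207470$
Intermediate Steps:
$\left(-27386 + 36240\right) \left(\left(9241 - -11129\right) - 41175\right) = 8854 \left(\left(9241 + 11129\right) - 41175\right) = 8854 \left(20370 - 41175\right) = 8854 \left(-20805\right) = -184207470$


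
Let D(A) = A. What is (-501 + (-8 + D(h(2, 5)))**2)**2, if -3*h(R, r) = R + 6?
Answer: 12145225/81 ≈ 1.4994e+5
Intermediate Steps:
h(R, r) = -2 - R/3 (h(R, r) = -(R + 6)/3 = -(6 + R)/3 = -2 - R/3)
(-501 + (-8 + D(h(2, 5)))**2)**2 = (-501 + (-8 + (-2 - 1/3*2))**2)**2 = (-501 + (-8 + (-2 - 2/3))**2)**2 = (-501 + (-8 - 8/3)**2)**2 = (-501 + (-32/3)**2)**2 = (-501 + 1024/9)**2 = (-3485/9)**2 = 12145225/81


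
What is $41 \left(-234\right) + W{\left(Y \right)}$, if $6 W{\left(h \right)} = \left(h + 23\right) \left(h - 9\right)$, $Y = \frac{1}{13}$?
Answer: $- \frac{1627186}{169} \approx -9628.3$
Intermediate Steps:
$Y = \frac{1}{13} \approx 0.076923$
$W{\left(h \right)} = \frac{\left(-9 + h\right) \left(23 + h\right)}{6}$ ($W{\left(h \right)} = \frac{\left(h + 23\right) \left(h - 9\right)}{6} = \frac{\left(23 + h\right) \left(-9 + h\right)}{6} = \frac{\left(-9 + h\right) \left(23 + h\right)}{6}$)
$41 \left(-234\right) + W{\left(Y \right)} = 41 \left(-234\right) + \left(- \frac{69}{2} + \frac{1}{6 \cdot 169} + \frac{7}{3} \cdot \frac{1}{13}\right) = -9594 + \left(- \frac{69}{2} + \frac{1}{6} \cdot \frac{1}{169} + \frac{7}{39}\right) = -9594 + \left(- \frac{69}{2} + \frac{1}{1014} + \frac{7}{39}\right) = -9594 - \frac{5800}{169} = - \frac{1627186}{169}$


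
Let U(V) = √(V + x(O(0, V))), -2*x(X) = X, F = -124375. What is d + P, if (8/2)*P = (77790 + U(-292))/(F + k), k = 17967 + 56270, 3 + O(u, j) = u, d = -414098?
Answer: -41524129943/100276 - I*√1162/401104 ≈ -4.141e+5 - 8.4986e-5*I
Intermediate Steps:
O(u, j) = -3 + u
x(X) = -X/2
k = 74237
U(V) = √(3/2 + V) (U(V) = √(V - (-3 + 0)/2) = √(V - ½*(-3)) = √(V + 3/2) = √(3/2 + V))
P = -38895/100276 - I*√1162/401104 (P = ((77790 + √(6 + 4*(-292))/2)/(-124375 + 74237))/4 = ((77790 + √(6 - 1168)/2)/(-50138))/4 = ((77790 + √(-1162)/2)*(-1/50138))/4 = ((77790 + (I*√1162)/2)*(-1/50138))/4 = ((77790 + I*√1162/2)*(-1/50138))/4 = (-38895/25069 - I*√1162/100276)/4 = -38895/100276 - I*√1162/401104 ≈ -0.38788 - 8.4986e-5*I)
d + P = -414098 + (-38895/100276 - I*√1162/401104) = -41524129943/100276 - I*√1162/401104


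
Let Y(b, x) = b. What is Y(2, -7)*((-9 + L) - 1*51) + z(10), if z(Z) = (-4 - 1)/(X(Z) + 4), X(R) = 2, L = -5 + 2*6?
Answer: -641/6 ≈ -106.83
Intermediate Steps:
L = 7 (L = -5 + 12 = 7)
z(Z) = -⅚ (z(Z) = (-4 - 1)/(2 + 4) = -5/6 = -5*⅙ = -⅚)
Y(2, -7)*((-9 + L) - 1*51) + z(10) = 2*((-9 + 7) - 1*51) - ⅚ = 2*(-2 - 51) - ⅚ = 2*(-53) - ⅚ = -106 - ⅚ = -641/6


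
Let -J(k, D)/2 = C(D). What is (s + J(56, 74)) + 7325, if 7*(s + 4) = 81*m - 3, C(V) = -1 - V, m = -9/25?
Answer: 1306621/175 ≈ 7466.4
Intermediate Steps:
m = -9/25 (m = -9*1/25 = -9/25 ≈ -0.36000)
J(k, D) = 2 + 2*D (J(k, D) = -2*(-1 - D) = 2 + 2*D)
s = -1504/175 (s = -4 + (81*(-9/25) - 3)/7 = -4 + (-729/25 - 3)/7 = -4 + (⅐)*(-804/25) = -4 - 804/175 = -1504/175 ≈ -8.5943)
(s + J(56, 74)) + 7325 = (-1504/175 + (2 + 2*74)) + 7325 = (-1504/175 + (2 + 148)) + 7325 = (-1504/175 + 150) + 7325 = 24746/175 + 7325 = 1306621/175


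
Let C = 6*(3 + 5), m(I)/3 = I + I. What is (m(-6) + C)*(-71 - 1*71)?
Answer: -1704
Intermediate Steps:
m(I) = 6*I (m(I) = 3*(I + I) = 3*(2*I) = 6*I)
C = 48 (C = 6*8 = 48)
(m(-6) + C)*(-71 - 1*71) = (6*(-6) + 48)*(-71 - 1*71) = (-36 + 48)*(-71 - 71) = 12*(-142) = -1704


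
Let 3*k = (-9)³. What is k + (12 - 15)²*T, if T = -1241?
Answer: -11412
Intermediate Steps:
k = -243 (k = (⅓)*(-9)³ = (⅓)*(-729) = -243)
k + (12 - 15)²*T = -243 + (12 - 15)²*(-1241) = -243 + (-3)²*(-1241) = -243 + 9*(-1241) = -243 - 11169 = -11412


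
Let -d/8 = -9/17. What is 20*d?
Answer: 1440/17 ≈ 84.706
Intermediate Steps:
d = 72/17 (d = -(-72)/17 = -8*(-9/17) = 72/17 ≈ 4.2353)
20*d = 20*(72/17) = 1440/17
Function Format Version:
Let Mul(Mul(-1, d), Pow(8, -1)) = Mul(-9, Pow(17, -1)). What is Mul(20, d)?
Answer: Rational(1440, 17) ≈ 84.706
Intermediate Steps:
d = Rational(72, 17) (d = Mul(-8, Mul(-9, Pow(17, -1))) = Mul(-8, Mul(-9, Rational(1, 17))) = Mul(-8, Rational(-9, 17)) = Rational(72, 17) ≈ 4.2353)
Mul(20, d) = Mul(20, Rational(72, 17)) = Rational(1440, 17)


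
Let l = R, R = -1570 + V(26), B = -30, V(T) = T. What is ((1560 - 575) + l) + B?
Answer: -589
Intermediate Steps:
R = -1544 (R = -1570 + 26 = -1544)
l = -1544
((1560 - 575) + l) + B = ((1560 - 575) - 1544) - 30 = (985 - 1544) - 30 = -559 - 30 = -589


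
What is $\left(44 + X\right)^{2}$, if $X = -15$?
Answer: $841$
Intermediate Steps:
$\left(44 + X\right)^{2} = \left(44 - 15\right)^{2} = 29^{2} = 841$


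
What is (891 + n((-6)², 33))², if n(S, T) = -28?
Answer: 744769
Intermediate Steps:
(891 + n((-6)², 33))² = (891 - 28)² = 863² = 744769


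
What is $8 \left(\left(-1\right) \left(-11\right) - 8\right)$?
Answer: $24$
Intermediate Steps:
$8 \left(\left(-1\right) \left(-11\right) - 8\right) = 8 \left(11 - 8\right) = 8 \cdot 3 = 24$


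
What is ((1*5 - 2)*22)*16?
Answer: 1056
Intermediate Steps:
((1*5 - 2)*22)*16 = ((5 - 2)*22)*16 = (3*22)*16 = 66*16 = 1056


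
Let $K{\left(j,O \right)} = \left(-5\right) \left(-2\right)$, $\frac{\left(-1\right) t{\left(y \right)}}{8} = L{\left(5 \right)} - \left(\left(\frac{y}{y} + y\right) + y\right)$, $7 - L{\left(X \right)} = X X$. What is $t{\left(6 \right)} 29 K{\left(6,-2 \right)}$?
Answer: $71920$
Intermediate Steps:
$L{\left(X \right)} = 7 - X^{2}$ ($L{\left(X \right)} = 7 - X X = 7 - X^{2}$)
$t{\left(y \right)} = 152 + 16 y$ ($t{\left(y \right)} = - 8 \left(\left(7 - 5^{2}\right) - \left(\left(\frac{y}{y} + y\right) + y\right)\right) = - 8 \left(\left(7 - 25\right) - \left(\left(1 + y\right) + y\right)\right) = - 8 \left(\left(7 - 25\right) - \left(1 + 2 y\right)\right) = - 8 \left(-18 - \left(1 + 2 y\right)\right) = - 8 \left(-19 - 2 y\right) = 152 + 16 y$)
$K{\left(j,O \right)} = 10$
$t{\left(6 \right)} 29 K{\left(6,-2 \right)} = \left(152 + 16 \cdot 6\right) 29 \cdot 10 = \left(152 + 96\right) 29 \cdot 10 = 248 \cdot 29 \cdot 10 = 7192 \cdot 10 = 71920$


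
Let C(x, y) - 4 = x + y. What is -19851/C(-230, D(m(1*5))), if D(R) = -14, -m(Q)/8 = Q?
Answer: 6617/80 ≈ 82.713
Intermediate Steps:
m(Q) = -8*Q
C(x, y) = 4 + x + y (C(x, y) = 4 + (x + y) = 4 + x + y)
-19851/C(-230, D(m(1*5))) = -19851/(4 - 230 - 14) = -19851/(-240) = -19851*(-1/240) = 6617/80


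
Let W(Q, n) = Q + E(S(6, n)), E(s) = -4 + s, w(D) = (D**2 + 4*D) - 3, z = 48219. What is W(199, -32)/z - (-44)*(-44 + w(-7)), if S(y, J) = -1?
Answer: -55162342/48219 ≈ -1144.0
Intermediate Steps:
w(D) = -3 + D**2 + 4*D
W(Q, n) = -5 + Q (W(Q, n) = Q + (-4 - 1) = Q - 5 = -5 + Q)
W(199, -32)/z - (-44)*(-44 + w(-7)) = (-5 + 199)/48219 - (-44)*(-44 + (-3 + (-7)**2 + 4*(-7))) = 194*(1/48219) - (-44)*(-44 + (-3 + 49 - 28)) = 194/48219 - (-44)*(-44 + 18) = 194/48219 - (-44)*(-26) = 194/48219 - 1*1144 = 194/48219 - 1144 = -55162342/48219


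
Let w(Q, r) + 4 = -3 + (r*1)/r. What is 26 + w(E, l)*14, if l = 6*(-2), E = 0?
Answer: -58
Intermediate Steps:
l = -12
w(Q, r) = -6 (w(Q, r) = -4 + (-3 + (r*1)/r) = -4 + (-3 + r/r) = -4 + (-3 + 1) = -4 - 2 = -6)
26 + w(E, l)*14 = 26 - 6*14 = 26 - 84 = -58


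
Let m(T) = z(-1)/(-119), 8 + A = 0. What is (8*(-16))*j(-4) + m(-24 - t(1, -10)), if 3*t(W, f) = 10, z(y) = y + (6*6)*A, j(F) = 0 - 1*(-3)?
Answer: -2671/7 ≈ -381.57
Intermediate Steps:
A = -8 (A = -8 + 0 = -8)
j(F) = 3 (j(F) = 0 + 3 = 3)
z(y) = -288 + y (z(y) = y + (6*6)*(-8) = y + 36*(-8) = y - 288 = -288 + y)
t(W, f) = 10/3 (t(W, f) = (⅓)*10 = 10/3)
m(T) = 17/7 (m(T) = (-288 - 1)/(-119) = -289*(-1/119) = 17/7)
(8*(-16))*j(-4) + m(-24 - t(1, -10)) = (8*(-16))*3 + 17/7 = -128*3 + 17/7 = -384 + 17/7 = -2671/7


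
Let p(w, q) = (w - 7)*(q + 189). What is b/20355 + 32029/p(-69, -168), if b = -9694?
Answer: -74157991/3609620 ≈ -20.545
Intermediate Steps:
p(w, q) = (-7 + w)*(189 + q)
b/20355 + 32029/p(-69, -168) = -9694/20355 + 32029/(-1323 - 7*(-168) + 189*(-69) - 168*(-69)) = -9694*1/20355 + 32029/(-1323 + 1176 - 13041 + 11592) = -9694/20355 + 32029/(-1596) = -9694/20355 + 32029*(-1/1596) = -9694/20355 - 32029/1596 = -74157991/3609620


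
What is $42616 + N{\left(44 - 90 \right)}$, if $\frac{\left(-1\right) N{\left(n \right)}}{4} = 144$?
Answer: $42040$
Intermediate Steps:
$N{\left(n \right)} = -576$ ($N{\left(n \right)} = \left(-4\right) 144 = -576$)
$42616 + N{\left(44 - 90 \right)} = 42616 - 576 = 42040$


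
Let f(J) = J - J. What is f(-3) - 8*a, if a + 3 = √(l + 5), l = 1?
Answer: 24 - 8*√6 ≈ 4.4041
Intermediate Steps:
a = -3 + √6 (a = -3 + √(1 + 5) = -3 + √6 ≈ -0.55051)
f(J) = 0
f(-3) - 8*a = 0 - 8*(-3 + √6) = 0 + (24 - 8*√6) = 24 - 8*√6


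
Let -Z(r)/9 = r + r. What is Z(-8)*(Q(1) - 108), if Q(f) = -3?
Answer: -15984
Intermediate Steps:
Z(r) = -18*r (Z(r) = -9*(r + r) = -18*r)
Z(-8)*(Q(1) - 108) = (-18*(-8))*(-3 - 108) = 144*(-111) = -15984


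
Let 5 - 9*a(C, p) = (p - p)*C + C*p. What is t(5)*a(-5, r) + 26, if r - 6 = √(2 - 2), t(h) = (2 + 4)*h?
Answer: 428/3 ≈ 142.67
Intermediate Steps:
t(h) = 6*h
r = 6 (r = 6 + √(2 - 2) = 6 + √0 = 6 + 0 = 6)
a(C, p) = 5/9 - C*p/9 (a(C, p) = 5/9 - ((p - p)*C + C*p)/9 = 5/9 - (0*C + C*p)/9 = 5/9 - (0 + C*p)/9 = 5/9 - C*p/9)
t(5)*a(-5, r) + 26 = (6*5)*(5/9 - ⅑*(-5)*6) + 26 = 30*(5/9 + 10/3) + 26 = 30*(35/9) + 26 = 350/3 + 26 = 428/3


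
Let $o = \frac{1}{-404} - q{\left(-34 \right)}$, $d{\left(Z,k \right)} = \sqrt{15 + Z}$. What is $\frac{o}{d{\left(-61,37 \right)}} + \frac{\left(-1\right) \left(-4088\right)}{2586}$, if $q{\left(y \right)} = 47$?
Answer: $\frac{2044}{1293} + \frac{18989 i \sqrt{46}}{18584} \approx 1.5808 + 6.9301 i$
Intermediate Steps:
$o = - \frac{18989}{404}$ ($o = \frac{1}{-404} - 47 = - \frac{1}{404} - 47 = - \frac{18989}{404} \approx -47.002$)
$\frac{o}{d{\left(-61,37 \right)}} + \frac{\left(-1\right) \left(-4088\right)}{2586} = - \frac{18989}{404 \sqrt{15 - 61}} + \frac{\left(-1\right) \left(-4088\right)}{2586} = - \frac{18989}{404 \sqrt{-46}} + 4088 \cdot \frac{1}{2586} = - \frac{18989}{404 i \sqrt{46}} + \frac{2044}{1293} = - \frac{18989 \left(- \frac{i \sqrt{46}}{46}\right)}{404} + \frac{2044}{1293} = \frac{18989 i \sqrt{46}}{18584} + \frac{2044}{1293} = \frac{2044}{1293} + \frac{18989 i \sqrt{46}}{18584}$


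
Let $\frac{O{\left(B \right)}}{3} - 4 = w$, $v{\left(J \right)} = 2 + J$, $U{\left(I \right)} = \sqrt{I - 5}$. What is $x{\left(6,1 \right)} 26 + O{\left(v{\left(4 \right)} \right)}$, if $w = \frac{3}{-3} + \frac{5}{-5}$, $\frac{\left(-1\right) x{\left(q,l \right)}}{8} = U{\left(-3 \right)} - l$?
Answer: $214 - 416 i \sqrt{2} \approx 214.0 - 588.31 i$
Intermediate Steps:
$U{\left(I \right)} = \sqrt{-5 + I}$
$x{\left(q,l \right)} = 8 l - 16 i \sqrt{2}$ ($x{\left(q,l \right)} = - 8 \left(\sqrt{-5 - 3} - l\right) = - 8 \left(\sqrt{-8} - l\right) = - 8 \left(2 i \sqrt{2} - l\right) = - 8 \left(- l + 2 i \sqrt{2}\right) = 8 l - 16 i \sqrt{2}$)
$w = -2$ ($w = 3 \left(- \frac{1}{3}\right) + 5 \left(- \frac{1}{5}\right) = -1 - 1 = -2$)
$O{\left(B \right)} = 6$ ($O{\left(B \right)} = 12 + 3 \left(-2\right) = 12 - 6 = 6$)
$x{\left(6,1 \right)} 26 + O{\left(v{\left(4 \right)} \right)} = \left(8 \cdot 1 - 16 i \sqrt{2}\right) 26 + 6 = \left(8 - 16 i \sqrt{2}\right) 26 + 6 = \left(208 - 416 i \sqrt{2}\right) + 6 = 214 - 416 i \sqrt{2}$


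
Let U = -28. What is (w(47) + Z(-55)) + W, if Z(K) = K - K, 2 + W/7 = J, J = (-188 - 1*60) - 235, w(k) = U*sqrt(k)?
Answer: -3395 - 28*sqrt(47) ≈ -3587.0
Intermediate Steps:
w(k) = -28*sqrt(k)
J = -483 (J = (-188 - 60) - 235 = -248 - 235 = -483)
W = -3395 (W = -14 + 7*(-483) = -14 - 3381 = -3395)
Z(K) = 0
(w(47) + Z(-55)) + W = (-28*sqrt(47) + 0) - 3395 = -28*sqrt(47) - 3395 = -3395 - 28*sqrt(47)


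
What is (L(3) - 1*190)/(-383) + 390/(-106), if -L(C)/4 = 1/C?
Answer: -193633/60897 ≈ -3.1797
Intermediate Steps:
L(C) = -4/C
(L(3) - 1*190)/(-383) + 390/(-106) = (-4/3 - 1*190)/(-383) + 390/(-106) = (-4*⅓ - 190)*(-1/383) + 390*(-1/106) = (-4/3 - 190)*(-1/383) - 195/53 = -574/3*(-1/383) - 195/53 = 574/1149 - 195/53 = -193633/60897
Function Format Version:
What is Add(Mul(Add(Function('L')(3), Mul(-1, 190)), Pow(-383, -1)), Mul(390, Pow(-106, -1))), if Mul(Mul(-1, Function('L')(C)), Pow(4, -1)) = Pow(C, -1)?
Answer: Rational(-193633, 60897) ≈ -3.1797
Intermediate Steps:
Function('L')(C) = Mul(-4, Pow(C, -1))
Add(Mul(Add(Function('L')(3), Mul(-1, 190)), Pow(-383, -1)), Mul(390, Pow(-106, -1))) = Add(Mul(Add(Mul(-4, Pow(3, -1)), Mul(-1, 190)), Pow(-383, -1)), Mul(390, Pow(-106, -1))) = Add(Mul(Add(Mul(-4, Rational(1, 3)), -190), Rational(-1, 383)), Mul(390, Rational(-1, 106))) = Add(Mul(Add(Rational(-4, 3), -190), Rational(-1, 383)), Rational(-195, 53)) = Add(Mul(Rational(-574, 3), Rational(-1, 383)), Rational(-195, 53)) = Add(Rational(574, 1149), Rational(-195, 53)) = Rational(-193633, 60897)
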